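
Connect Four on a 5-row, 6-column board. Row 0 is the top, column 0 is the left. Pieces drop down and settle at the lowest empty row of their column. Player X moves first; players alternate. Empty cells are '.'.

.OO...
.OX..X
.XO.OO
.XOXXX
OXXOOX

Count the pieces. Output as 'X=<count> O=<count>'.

X=10 O=10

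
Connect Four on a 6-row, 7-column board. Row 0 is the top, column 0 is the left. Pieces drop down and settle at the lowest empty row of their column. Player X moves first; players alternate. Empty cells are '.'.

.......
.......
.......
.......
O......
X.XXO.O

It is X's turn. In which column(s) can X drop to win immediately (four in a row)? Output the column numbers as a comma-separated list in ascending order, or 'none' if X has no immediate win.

col 0: drop X → no win
col 1: drop X → WIN!
col 2: drop X → no win
col 3: drop X → no win
col 4: drop X → no win
col 5: drop X → no win
col 6: drop X → no win

Answer: 1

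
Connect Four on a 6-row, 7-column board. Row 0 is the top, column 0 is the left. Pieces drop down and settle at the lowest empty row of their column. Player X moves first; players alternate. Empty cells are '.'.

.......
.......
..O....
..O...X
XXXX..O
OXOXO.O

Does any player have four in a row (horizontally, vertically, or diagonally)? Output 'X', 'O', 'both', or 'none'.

X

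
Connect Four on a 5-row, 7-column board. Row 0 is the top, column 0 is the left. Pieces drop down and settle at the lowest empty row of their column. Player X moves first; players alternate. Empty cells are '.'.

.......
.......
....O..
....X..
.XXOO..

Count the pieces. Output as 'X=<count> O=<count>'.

X=3 O=3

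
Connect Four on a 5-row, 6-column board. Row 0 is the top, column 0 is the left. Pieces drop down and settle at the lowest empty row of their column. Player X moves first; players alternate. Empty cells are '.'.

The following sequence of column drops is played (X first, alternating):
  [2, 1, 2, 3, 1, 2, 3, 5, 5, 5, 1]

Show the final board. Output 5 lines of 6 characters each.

Move 1: X drops in col 2, lands at row 4
Move 2: O drops in col 1, lands at row 4
Move 3: X drops in col 2, lands at row 3
Move 4: O drops in col 3, lands at row 4
Move 5: X drops in col 1, lands at row 3
Move 6: O drops in col 2, lands at row 2
Move 7: X drops in col 3, lands at row 3
Move 8: O drops in col 5, lands at row 4
Move 9: X drops in col 5, lands at row 3
Move 10: O drops in col 5, lands at row 2
Move 11: X drops in col 1, lands at row 2

Answer: ......
......
.XO..O
.XXX.X
.OXO.O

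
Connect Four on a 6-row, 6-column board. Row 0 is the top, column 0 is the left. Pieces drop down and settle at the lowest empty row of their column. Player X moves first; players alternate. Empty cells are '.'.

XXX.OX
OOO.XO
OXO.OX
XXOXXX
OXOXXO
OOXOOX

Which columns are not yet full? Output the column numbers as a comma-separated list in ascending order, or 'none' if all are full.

col 0: top cell = 'X' → FULL
col 1: top cell = 'X' → FULL
col 2: top cell = 'X' → FULL
col 3: top cell = '.' → open
col 4: top cell = 'O' → FULL
col 5: top cell = 'X' → FULL

Answer: 3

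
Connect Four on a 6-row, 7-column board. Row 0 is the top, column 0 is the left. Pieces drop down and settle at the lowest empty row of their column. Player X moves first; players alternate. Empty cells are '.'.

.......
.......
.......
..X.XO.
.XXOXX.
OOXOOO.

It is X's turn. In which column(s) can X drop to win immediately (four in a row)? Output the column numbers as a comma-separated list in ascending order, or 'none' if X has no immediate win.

col 0: drop X → no win
col 1: drop X → no win
col 2: drop X → WIN!
col 3: drop X → no win
col 4: drop X → no win
col 5: drop X → no win
col 6: drop X → no win

Answer: 2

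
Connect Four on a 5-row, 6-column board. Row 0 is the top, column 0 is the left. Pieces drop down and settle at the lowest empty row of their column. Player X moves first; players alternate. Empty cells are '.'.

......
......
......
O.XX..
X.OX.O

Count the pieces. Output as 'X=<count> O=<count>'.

X=4 O=3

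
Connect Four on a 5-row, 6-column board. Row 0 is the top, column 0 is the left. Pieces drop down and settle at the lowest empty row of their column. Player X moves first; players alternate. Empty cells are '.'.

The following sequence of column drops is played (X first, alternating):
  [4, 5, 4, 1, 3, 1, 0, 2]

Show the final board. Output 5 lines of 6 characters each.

Answer: ......
......
......
.O..X.
XOOXXO

Derivation:
Move 1: X drops in col 4, lands at row 4
Move 2: O drops in col 5, lands at row 4
Move 3: X drops in col 4, lands at row 3
Move 4: O drops in col 1, lands at row 4
Move 5: X drops in col 3, lands at row 4
Move 6: O drops in col 1, lands at row 3
Move 7: X drops in col 0, lands at row 4
Move 8: O drops in col 2, lands at row 4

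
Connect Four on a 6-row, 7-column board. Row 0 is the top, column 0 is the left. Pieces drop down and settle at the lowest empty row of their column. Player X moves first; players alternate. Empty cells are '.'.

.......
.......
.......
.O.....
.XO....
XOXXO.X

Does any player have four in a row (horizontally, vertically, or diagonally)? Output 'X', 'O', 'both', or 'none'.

none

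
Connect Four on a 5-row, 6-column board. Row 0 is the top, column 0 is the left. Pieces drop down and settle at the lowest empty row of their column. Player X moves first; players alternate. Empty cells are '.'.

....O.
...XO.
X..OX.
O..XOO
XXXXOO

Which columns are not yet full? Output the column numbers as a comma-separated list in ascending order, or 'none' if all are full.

col 0: top cell = '.' → open
col 1: top cell = '.' → open
col 2: top cell = '.' → open
col 3: top cell = '.' → open
col 4: top cell = 'O' → FULL
col 5: top cell = '.' → open

Answer: 0,1,2,3,5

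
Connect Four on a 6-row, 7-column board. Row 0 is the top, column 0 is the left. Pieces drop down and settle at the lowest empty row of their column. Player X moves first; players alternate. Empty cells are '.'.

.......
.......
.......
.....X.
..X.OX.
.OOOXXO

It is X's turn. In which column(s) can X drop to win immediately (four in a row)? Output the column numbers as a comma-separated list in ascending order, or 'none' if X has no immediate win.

col 0: drop X → no win
col 1: drop X → no win
col 2: drop X → no win
col 3: drop X → no win
col 4: drop X → no win
col 5: drop X → WIN!
col 6: drop X → no win

Answer: 5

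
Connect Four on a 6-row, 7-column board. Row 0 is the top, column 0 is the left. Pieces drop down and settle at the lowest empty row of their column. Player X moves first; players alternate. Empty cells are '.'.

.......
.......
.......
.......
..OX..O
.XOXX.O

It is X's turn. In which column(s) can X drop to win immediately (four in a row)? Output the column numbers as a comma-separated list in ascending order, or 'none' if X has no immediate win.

Answer: none

Derivation:
col 0: drop X → no win
col 1: drop X → no win
col 2: drop X → no win
col 3: drop X → no win
col 4: drop X → no win
col 5: drop X → no win
col 6: drop X → no win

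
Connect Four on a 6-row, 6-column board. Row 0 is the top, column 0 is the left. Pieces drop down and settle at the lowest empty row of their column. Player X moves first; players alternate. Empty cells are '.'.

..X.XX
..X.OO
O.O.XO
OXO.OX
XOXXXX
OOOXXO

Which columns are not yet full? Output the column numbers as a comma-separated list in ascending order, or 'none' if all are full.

Answer: 0,1,3

Derivation:
col 0: top cell = '.' → open
col 1: top cell = '.' → open
col 2: top cell = 'X' → FULL
col 3: top cell = '.' → open
col 4: top cell = 'X' → FULL
col 5: top cell = 'X' → FULL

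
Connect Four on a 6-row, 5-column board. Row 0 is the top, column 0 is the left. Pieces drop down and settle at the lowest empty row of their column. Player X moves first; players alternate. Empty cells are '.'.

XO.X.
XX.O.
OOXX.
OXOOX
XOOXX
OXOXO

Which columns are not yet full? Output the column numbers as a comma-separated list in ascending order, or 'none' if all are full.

col 0: top cell = 'X' → FULL
col 1: top cell = 'O' → FULL
col 2: top cell = '.' → open
col 3: top cell = 'X' → FULL
col 4: top cell = '.' → open

Answer: 2,4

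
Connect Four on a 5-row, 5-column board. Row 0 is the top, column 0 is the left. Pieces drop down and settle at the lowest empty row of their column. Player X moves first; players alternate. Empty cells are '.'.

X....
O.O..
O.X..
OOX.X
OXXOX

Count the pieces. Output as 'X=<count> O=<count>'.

X=7 O=7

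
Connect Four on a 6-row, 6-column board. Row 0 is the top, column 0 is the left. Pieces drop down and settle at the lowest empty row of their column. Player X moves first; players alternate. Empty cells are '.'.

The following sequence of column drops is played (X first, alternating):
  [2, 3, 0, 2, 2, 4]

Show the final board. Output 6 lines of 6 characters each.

Move 1: X drops in col 2, lands at row 5
Move 2: O drops in col 3, lands at row 5
Move 3: X drops in col 0, lands at row 5
Move 4: O drops in col 2, lands at row 4
Move 5: X drops in col 2, lands at row 3
Move 6: O drops in col 4, lands at row 5

Answer: ......
......
......
..X...
..O...
X.XOO.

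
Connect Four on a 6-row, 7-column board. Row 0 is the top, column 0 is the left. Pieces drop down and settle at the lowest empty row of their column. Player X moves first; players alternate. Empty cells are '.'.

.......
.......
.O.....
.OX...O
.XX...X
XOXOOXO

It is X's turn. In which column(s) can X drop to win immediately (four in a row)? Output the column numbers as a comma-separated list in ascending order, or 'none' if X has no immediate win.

col 0: drop X → no win
col 1: drop X → no win
col 2: drop X → WIN!
col 3: drop X → no win
col 4: drop X → no win
col 5: drop X → no win
col 6: drop X → no win

Answer: 2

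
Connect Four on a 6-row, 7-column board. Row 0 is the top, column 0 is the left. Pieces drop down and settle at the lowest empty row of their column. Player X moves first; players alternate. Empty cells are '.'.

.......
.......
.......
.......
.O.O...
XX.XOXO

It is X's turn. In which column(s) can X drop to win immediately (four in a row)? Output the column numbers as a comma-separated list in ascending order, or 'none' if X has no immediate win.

Answer: 2

Derivation:
col 0: drop X → no win
col 1: drop X → no win
col 2: drop X → WIN!
col 3: drop X → no win
col 4: drop X → no win
col 5: drop X → no win
col 6: drop X → no win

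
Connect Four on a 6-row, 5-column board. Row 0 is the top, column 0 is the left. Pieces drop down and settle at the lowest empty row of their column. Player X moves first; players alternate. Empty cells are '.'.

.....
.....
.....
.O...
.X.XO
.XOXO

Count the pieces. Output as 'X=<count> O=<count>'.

X=4 O=4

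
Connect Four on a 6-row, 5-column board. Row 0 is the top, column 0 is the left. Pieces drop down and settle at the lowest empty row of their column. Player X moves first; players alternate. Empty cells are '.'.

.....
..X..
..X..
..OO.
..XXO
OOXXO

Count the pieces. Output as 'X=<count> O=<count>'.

X=6 O=6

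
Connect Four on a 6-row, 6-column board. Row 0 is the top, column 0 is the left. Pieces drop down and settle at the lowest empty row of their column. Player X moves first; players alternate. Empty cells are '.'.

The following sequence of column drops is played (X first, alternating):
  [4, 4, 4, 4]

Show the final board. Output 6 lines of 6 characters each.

Move 1: X drops in col 4, lands at row 5
Move 2: O drops in col 4, lands at row 4
Move 3: X drops in col 4, lands at row 3
Move 4: O drops in col 4, lands at row 2

Answer: ......
......
....O.
....X.
....O.
....X.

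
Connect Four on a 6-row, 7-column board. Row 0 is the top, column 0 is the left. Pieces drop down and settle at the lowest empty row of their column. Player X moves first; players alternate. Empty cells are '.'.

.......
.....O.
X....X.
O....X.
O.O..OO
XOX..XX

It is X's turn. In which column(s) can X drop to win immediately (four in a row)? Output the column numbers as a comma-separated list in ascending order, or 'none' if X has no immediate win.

col 0: drop X → no win
col 1: drop X → no win
col 2: drop X → no win
col 3: drop X → no win
col 4: drop X → no win
col 5: drop X → no win
col 6: drop X → no win

Answer: none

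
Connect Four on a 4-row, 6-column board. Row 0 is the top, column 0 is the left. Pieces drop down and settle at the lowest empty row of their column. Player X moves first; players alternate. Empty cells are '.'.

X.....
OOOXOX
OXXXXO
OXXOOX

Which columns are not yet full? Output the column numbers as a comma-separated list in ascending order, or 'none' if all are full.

Answer: 1,2,3,4,5

Derivation:
col 0: top cell = 'X' → FULL
col 1: top cell = '.' → open
col 2: top cell = '.' → open
col 3: top cell = '.' → open
col 4: top cell = '.' → open
col 5: top cell = '.' → open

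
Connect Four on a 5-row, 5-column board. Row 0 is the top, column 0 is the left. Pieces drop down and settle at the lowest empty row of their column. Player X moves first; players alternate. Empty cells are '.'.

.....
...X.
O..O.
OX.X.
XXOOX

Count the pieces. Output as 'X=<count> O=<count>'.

X=6 O=5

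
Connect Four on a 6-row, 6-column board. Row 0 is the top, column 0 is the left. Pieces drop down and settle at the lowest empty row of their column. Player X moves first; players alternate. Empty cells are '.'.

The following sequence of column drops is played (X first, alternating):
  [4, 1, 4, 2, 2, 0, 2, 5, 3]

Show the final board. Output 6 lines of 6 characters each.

Move 1: X drops in col 4, lands at row 5
Move 2: O drops in col 1, lands at row 5
Move 3: X drops in col 4, lands at row 4
Move 4: O drops in col 2, lands at row 5
Move 5: X drops in col 2, lands at row 4
Move 6: O drops in col 0, lands at row 5
Move 7: X drops in col 2, lands at row 3
Move 8: O drops in col 5, lands at row 5
Move 9: X drops in col 3, lands at row 5

Answer: ......
......
......
..X...
..X.X.
OOOXXO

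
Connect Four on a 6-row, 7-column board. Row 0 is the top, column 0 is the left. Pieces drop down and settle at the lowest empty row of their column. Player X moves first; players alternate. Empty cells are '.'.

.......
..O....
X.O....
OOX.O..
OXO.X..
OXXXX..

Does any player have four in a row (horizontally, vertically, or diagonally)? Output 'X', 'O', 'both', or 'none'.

X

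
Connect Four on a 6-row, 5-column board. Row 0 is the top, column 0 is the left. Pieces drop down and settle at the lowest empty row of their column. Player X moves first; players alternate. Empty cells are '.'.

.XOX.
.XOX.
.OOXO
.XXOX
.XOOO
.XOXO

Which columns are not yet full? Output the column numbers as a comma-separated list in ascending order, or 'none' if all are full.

col 0: top cell = '.' → open
col 1: top cell = 'X' → FULL
col 2: top cell = 'O' → FULL
col 3: top cell = 'X' → FULL
col 4: top cell = '.' → open

Answer: 0,4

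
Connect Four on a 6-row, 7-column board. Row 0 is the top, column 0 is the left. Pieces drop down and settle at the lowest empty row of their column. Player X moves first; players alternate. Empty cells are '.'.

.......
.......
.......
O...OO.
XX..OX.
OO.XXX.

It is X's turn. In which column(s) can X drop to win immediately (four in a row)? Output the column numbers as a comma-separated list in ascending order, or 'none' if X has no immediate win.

Answer: 2,6

Derivation:
col 0: drop X → no win
col 1: drop X → no win
col 2: drop X → WIN!
col 3: drop X → no win
col 4: drop X → no win
col 5: drop X → no win
col 6: drop X → WIN!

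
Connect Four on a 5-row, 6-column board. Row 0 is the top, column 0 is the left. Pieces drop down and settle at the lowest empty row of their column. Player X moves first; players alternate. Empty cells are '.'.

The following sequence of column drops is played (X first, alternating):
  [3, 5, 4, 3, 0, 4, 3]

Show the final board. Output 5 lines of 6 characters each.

Answer: ......
......
...X..
...OO.
X..XXO

Derivation:
Move 1: X drops in col 3, lands at row 4
Move 2: O drops in col 5, lands at row 4
Move 3: X drops in col 4, lands at row 4
Move 4: O drops in col 3, lands at row 3
Move 5: X drops in col 0, lands at row 4
Move 6: O drops in col 4, lands at row 3
Move 7: X drops in col 3, lands at row 2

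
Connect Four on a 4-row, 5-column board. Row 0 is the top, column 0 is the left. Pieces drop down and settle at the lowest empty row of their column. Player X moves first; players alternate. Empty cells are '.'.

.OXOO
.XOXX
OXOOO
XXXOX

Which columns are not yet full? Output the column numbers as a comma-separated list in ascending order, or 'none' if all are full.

col 0: top cell = '.' → open
col 1: top cell = 'O' → FULL
col 2: top cell = 'X' → FULL
col 3: top cell = 'O' → FULL
col 4: top cell = 'O' → FULL

Answer: 0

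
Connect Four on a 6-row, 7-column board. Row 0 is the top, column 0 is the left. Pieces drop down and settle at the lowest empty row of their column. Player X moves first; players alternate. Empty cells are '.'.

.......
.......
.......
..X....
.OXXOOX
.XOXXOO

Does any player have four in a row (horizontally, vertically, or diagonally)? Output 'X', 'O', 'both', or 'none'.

none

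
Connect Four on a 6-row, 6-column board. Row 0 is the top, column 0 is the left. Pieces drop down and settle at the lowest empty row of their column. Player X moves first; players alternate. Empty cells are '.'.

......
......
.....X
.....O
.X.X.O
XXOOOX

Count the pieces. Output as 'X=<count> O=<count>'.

X=6 O=5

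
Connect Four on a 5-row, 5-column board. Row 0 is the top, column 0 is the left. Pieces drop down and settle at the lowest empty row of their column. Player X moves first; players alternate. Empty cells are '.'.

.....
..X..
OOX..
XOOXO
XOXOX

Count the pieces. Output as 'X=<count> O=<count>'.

X=7 O=7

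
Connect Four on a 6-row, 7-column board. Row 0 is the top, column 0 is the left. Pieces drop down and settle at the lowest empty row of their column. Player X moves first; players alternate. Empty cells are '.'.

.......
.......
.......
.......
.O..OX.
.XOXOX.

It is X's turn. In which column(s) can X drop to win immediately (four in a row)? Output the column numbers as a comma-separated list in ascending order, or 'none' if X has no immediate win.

Answer: none

Derivation:
col 0: drop X → no win
col 1: drop X → no win
col 2: drop X → no win
col 3: drop X → no win
col 4: drop X → no win
col 5: drop X → no win
col 6: drop X → no win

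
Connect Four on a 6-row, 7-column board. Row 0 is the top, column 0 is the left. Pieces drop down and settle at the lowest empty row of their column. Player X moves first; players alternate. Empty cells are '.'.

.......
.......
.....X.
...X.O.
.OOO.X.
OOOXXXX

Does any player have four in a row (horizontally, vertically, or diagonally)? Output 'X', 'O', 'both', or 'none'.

X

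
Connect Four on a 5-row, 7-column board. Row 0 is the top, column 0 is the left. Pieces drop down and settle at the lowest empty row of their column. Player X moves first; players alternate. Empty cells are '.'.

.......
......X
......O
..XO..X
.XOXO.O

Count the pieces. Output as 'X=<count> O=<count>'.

X=5 O=5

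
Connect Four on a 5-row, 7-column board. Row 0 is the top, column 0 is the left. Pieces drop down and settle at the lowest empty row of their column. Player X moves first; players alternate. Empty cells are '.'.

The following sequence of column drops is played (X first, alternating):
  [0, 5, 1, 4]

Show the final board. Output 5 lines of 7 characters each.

Move 1: X drops in col 0, lands at row 4
Move 2: O drops in col 5, lands at row 4
Move 3: X drops in col 1, lands at row 4
Move 4: O drops in col 4, lands at row 4

Answer: .......
.......
.......
.......
XX..OO.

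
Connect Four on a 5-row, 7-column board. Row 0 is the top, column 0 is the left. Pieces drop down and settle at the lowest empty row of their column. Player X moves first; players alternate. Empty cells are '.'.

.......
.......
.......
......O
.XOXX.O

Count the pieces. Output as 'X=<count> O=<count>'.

X=3 O=3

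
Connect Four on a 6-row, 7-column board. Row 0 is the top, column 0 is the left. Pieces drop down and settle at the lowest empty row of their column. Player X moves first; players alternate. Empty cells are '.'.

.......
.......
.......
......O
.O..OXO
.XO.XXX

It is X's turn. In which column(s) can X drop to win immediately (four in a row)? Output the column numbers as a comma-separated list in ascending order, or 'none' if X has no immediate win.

col 0: drop X → no win
col 1: drop X → no win
col 2: drop X → no win
col 3: drop X → WIN!
col 4: drop X → no win
col 5: drop X → no win
col 6: drop X → no win

Answer: 3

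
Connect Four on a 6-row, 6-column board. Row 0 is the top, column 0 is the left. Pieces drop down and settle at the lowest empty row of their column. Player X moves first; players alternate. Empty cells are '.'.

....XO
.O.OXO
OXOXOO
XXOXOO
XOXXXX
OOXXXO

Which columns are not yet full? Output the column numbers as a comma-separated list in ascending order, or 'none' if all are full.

col 0: top cell = '.' → open
col 1: top cell = '.' → open
col 2: top cell = '.' → open
col 3: top cell = '.' → open
col 4: top cell = 'X' → FULL
col 5: top cell = 'O' → FULL

Answer: 0,1,2,3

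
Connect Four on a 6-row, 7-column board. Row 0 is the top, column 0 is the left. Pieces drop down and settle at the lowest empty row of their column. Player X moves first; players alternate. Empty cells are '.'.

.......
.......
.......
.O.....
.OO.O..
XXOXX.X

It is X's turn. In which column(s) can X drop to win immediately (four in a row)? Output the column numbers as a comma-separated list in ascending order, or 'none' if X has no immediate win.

col 0: drop X → no win
col 1: drop X → no win
col 2: drop X → no win
col 3: drop X → no win
col 4: drop X → no win
col 5: drop X → WIN!
col 6: drop X → no win

Answer: 5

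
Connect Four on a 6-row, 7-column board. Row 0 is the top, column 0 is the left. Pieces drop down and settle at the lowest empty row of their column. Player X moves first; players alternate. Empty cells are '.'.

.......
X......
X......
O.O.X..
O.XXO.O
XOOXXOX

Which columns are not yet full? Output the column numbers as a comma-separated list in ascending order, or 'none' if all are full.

Answer: 0,1,2,3,4,5,6

Derivation:
col 0: top cell = '.' → open
col 1: top cell = '.' → open
col 2: top cell = '.' → open
col 3: top cell = '.' → open
col 4: top cell = '.' → open
col 5: top cell = '.' → open
col 6: top cell = '.' → open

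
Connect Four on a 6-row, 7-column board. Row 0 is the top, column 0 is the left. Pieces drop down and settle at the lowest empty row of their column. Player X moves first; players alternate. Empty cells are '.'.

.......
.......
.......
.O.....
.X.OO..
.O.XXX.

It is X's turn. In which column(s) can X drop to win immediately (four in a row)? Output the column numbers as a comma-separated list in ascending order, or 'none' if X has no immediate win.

col 0: drop X → no win
col 1: drop X → no win
col 2: drop X → WIN!
col 3: drop X → no win
col 4: drop X → no win
col 5: drop X → no win
col 6: drop X → WIN!

Answer: 2,6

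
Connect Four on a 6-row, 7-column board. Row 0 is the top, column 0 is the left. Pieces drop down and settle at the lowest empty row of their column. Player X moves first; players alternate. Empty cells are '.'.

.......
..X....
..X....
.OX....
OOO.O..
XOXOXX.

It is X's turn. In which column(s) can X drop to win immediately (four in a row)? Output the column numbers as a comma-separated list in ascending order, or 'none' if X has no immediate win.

col 0: drop X → no win
col 1: drop X → no win
col 2: drop X → WIN!
col 3: drop X → no win
col 4: drop X → no win
col 5: drop X → no win
col 6: drop X → no win

Answer: 2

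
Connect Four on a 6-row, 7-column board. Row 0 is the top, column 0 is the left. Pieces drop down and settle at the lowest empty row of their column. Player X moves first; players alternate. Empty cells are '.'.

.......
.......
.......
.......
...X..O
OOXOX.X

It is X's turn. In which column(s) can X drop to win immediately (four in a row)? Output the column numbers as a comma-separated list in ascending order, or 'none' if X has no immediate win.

Answer: none

Derivation:
col 0: drop X → no win
col 1: drop X → no win
col 2: drop X → no win
col 3: drop X → no win
col 4: drop X → no win
col 5: drop X → no win
col 6: drop X → no win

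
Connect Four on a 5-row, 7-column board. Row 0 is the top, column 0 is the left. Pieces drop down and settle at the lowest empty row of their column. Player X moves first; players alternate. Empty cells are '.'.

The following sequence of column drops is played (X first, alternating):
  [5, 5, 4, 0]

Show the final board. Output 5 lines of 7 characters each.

Answer: .......
.......
.......
.....O.
O...XX.

Derivation:
Move 1: X drops in col 5, lands at row 4
Move 2: O drops in col 5, lands at row 3
Move 3: X drops in col 4, lands at row 4
Move 4: O drops in col 0, lands at row 4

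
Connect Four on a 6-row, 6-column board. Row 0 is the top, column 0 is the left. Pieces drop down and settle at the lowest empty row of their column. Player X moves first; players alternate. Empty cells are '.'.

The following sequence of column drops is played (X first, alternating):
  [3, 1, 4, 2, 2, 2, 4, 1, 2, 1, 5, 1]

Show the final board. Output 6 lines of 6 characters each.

Answer: ......
......
.OX...
.OO...
.OX.X.
.OOXXX

Derivation:
Move 1: X drops in col 3, lands at row 5
Move 2: O drops in col 1, lands at row 5
Move 3: X drops in col 4, lands at row 5
Move 4: O drops in col 2, lands at row 5
Move 5: X drops in col 2, lands at row 4
Move 6: O drops in col 2, lands at row 3
Move 7: X drops in col 4, lands at row 4
Move 8: O drops in col 1, lands at row 4
Move 9: X drops in col 2, lands at row 2
Move 10: O drops in col 1, lands at row 3
Move 11: X drops in col 5, lands at row 5
Move 12: O drops in col 1, lands at row 2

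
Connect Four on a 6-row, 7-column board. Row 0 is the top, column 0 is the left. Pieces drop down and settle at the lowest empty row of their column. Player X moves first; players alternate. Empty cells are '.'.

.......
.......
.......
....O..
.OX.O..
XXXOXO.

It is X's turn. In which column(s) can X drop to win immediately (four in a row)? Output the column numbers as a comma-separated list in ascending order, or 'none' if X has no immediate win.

Answer: none

Derivation:
col 0: drop X → no win
col 1: drop X → no win
col 2: drop X → no win
col 3: drop X → no win
col 4: drop X → no win
col 5: drop X → no win
col 6: drop X → no win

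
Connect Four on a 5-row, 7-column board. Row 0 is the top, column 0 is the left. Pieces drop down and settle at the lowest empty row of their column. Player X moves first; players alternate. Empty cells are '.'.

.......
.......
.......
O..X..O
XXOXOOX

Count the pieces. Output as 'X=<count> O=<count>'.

X=5 O=5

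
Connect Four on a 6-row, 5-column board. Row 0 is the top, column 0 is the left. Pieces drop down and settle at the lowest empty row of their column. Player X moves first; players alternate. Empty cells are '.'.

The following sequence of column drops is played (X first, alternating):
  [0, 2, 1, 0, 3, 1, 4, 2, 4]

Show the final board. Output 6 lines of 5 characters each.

Move 1: X drops in col 0, lands at row 5
Move 2: O drops in col 2, lands at row 5
Move 3: X drops in col 1, lands at row 5
Move 4: O drops in col 0, lands at row 4
Move 5: X drops in col 3, lands at row 5
Move 6: O drops in col 1, lands at row 4
Move 7: X drops in col 4, lands at row 5
Move 8: O drops in col 2, lands at row 4
Move 9: X drops in col 4, lands at row 4

Answer: .....
.....
.....
.....
OOO.X
XXOXX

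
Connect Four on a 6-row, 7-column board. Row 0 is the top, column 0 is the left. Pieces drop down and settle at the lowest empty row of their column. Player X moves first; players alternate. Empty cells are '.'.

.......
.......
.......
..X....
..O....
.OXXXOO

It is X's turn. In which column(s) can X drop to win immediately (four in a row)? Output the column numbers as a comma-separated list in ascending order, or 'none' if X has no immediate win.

Answer: none

Derivation:
col 0: drop X → no win
col 1: drop X → no win
col 2: drop X → no win
col 3: drop X → no win
col 4: drop X → no win
col 5: drop X → no win
col 6: drop X → no win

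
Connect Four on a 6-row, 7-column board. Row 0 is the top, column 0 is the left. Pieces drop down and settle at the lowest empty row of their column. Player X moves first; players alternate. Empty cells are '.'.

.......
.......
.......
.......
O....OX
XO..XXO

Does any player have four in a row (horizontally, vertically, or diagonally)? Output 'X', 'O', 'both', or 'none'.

none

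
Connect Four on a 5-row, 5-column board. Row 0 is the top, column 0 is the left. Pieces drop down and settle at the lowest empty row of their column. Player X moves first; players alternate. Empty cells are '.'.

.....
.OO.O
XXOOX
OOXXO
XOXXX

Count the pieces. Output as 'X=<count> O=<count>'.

X=9 O=9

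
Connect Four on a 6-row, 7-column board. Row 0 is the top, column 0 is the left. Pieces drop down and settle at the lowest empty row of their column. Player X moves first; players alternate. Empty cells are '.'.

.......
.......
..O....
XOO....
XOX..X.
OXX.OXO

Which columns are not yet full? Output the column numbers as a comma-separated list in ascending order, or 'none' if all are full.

col 0: top cell = '.' → open
col 1: top cell = '.' → open
col 2: top cell = '.' → open
col 3: top cell = '.' → open
col 4: top cell = '.' → open
col 5: top cell = '.' → open
col 6: top cell = '.' → open

Answer: 0,1,2,3,4,5,6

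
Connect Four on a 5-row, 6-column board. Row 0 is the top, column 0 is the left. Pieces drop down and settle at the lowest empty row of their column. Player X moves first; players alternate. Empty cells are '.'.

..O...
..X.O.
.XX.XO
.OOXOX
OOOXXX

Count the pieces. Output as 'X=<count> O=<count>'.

X=9 O=9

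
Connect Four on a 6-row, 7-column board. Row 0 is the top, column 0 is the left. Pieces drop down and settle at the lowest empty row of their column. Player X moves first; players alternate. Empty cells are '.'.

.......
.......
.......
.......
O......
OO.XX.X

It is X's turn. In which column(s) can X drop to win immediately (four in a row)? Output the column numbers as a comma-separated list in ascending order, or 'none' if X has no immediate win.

col 0: drop X → no win
col 1: drop X → no win
col 2: drop X → no win
col 3: drop X → no win
col 4: drop X → no win
col 5: drop X → WIN!
col 6: drop X → no win

Answer: 5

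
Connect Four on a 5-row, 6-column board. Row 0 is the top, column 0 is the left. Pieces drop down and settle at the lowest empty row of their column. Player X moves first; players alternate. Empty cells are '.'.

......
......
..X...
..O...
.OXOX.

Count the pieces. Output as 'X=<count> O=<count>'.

X=3 O=3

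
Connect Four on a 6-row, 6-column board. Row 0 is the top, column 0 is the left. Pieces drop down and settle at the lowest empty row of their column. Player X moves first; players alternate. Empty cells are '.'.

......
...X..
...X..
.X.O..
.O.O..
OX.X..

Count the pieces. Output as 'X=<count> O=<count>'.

X=5 O=4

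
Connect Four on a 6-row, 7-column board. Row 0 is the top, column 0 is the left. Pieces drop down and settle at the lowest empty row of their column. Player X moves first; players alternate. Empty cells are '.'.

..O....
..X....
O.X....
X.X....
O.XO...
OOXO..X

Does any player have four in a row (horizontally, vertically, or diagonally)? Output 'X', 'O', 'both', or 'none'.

X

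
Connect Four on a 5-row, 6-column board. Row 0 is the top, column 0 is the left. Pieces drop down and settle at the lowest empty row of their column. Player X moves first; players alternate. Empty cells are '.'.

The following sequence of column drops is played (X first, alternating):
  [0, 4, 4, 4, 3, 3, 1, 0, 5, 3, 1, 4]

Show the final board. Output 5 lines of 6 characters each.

Move 1: X drops in col 0, lands at row 4
Move 2: O drops in col 4, lands at row 4
Move 3: X drops in col 4, lands at row 3
Move 4: O drops in col 4, lands at row 2
Move 5: X drops in col 3, lands at row 4
Move 6: O drops in col 3, lands at row 3
Move 7: X drops in col 1, lands at row 4
Move 8: O drops in col 0, lands at row 3
Move 9: X drops in col 5, lands at row 4
Move 10: O drops in col 3, lands at row 2
Move 11: X drops in col 1, lands at row 3
Move 12: O drops in col 4, lands at row 1

Answer: ......
....O.
...OO.
OX.OX.
XX.XOX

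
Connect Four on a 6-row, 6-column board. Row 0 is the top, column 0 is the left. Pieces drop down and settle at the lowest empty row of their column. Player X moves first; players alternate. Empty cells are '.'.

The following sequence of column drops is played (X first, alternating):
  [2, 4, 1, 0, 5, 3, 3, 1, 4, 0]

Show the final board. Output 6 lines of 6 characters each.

Answer: ......
......
......
......
OO.XX.
OXXOOX

Derivation:
Move 1: X drops in col 2, lands at row 5
Move 2: O drops in col 4, lands at row 5
Move 3: X drops in col 1, lands at row 5
Move 4: O drops in col 0, lands at row 5
Move 5: X drops in col 5, lands at row 5
Move 6: O drops in col 3, lands at row 5
Move 7: X drops in col 3, lands at row 4
Move 8: O drops in col 1, lands at row 4
Move 9: X drops in col 4, lands at row 4
Move 10: O drops in col 0, lands at row 4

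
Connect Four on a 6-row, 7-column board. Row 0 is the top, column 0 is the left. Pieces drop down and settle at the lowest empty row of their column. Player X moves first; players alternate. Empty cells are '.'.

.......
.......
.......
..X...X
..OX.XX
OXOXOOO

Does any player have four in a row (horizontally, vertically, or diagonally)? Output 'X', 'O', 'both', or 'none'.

none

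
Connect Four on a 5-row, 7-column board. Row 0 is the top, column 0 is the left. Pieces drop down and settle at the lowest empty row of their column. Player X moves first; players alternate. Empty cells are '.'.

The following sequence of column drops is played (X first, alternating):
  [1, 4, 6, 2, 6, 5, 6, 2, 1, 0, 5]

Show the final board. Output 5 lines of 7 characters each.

Move 1: X drops in col 1, lands at row 4
Move 2: O drops in col 4, lands at row 4
Move 3: X drops in col 6, lands at row 4
Move 4: O drops in col 2, lands at row 4
Move 5: X drops in col 6, lands at row 3
Move 6: O drops in col 5, lands at row 4
Move 7: X drops in col 6, lands at row 2
Move 8: O drops in col 2, lands at row 3
Move 9: X drops in col 1, lands at row 3
Move 10: O drops in col 0, lands at row 4
Move 11: X drops in col 5, lands at row 3

Answer: .......
.......
......X
.XO..XX
OXO.OOX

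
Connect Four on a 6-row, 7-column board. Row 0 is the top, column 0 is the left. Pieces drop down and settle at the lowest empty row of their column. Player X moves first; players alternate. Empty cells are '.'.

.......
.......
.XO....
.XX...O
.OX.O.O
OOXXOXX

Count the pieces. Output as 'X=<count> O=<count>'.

X=8 O=8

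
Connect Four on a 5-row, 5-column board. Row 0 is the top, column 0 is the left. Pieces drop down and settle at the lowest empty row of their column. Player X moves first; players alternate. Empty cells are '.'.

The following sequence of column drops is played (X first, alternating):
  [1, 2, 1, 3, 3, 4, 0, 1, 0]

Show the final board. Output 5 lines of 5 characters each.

Answer: .....
.....
.O...
XX.X.
XXOOO

Derivation:
Move 1: X drops in col 1, lands at row 4
Move 2: O drops in col 2, lands at row 4
Move 3: X drops in col 1, lands at row 3
Move 4: O drops in col 3, lands at row 4
Move 5: X drops in col 3, lands at row 3
Move 6: O drops in col 4, lands at row 4
Move 7: X drops in col 0, lands at row 4
Move 8: O drops in col 1, lands at row 2
Move 9: X drops in col 0, lands at row 3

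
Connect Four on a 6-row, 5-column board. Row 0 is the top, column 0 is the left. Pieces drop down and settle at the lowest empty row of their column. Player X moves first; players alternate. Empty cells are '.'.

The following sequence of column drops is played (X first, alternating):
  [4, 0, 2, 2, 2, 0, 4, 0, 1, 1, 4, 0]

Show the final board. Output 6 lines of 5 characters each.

Answer: .....
.....
O....
O.X.X
OOO.X
OXX.X

Derivation:
Move 1: X drops in col 4, lands at row 5
Move 2: O drops in col 0, lands at row 5
Move 3: X drops in col 2, lands at row 5
Move 4: O drops in col 2, lands at row 4
Move 5: X drops in col 2, lands at row 3
Move 6: O drops in col 0, lands at row 4
Move 7: X drops in col 4, lands at row 4
Move 8: O drops in col 0, lands at row 3
Move 9: X drops in col 1, lands at row 5
Move 10: O drops in col 1, lands at row 4
Move 11: X drops in col 4, lands at row 3
Move 12: O drops in col 0, lands at row 2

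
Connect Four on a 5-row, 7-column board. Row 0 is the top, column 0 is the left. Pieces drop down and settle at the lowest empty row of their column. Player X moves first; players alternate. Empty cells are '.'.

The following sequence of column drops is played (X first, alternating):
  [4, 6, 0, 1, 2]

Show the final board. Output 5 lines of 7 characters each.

Answer: .......
.......
.......
.......
XOX.X.O

Derivation:
Move 1: X drops in col 4, lands at row 4
Move 2: O drops in col 6, lands at row 4
Move 3: X drops in col 0, lands at row 4
Move 4: O drops in col 1, lands at row 4
Move 5: X drops in col 2, lands at row 4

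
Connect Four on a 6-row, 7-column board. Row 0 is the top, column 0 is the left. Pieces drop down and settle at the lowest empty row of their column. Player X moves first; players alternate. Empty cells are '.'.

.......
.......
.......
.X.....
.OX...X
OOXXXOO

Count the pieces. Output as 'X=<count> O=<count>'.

X=6 O=5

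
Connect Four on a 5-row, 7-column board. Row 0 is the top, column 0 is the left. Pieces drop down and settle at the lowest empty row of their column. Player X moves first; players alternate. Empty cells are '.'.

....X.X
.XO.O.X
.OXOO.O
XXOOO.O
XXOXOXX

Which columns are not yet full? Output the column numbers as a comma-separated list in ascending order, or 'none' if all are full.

Answer: 0,1,2,3,5

Derivation:
col 0: top cell = '.' → open
col 1: top cell = '.' → open
col 2: top cell = '.' → open
col 3: top cell = '.' → open
col 4: top cell = 'X' → FULL
col 5: top cell = '.' → open
col 6: top cell = 'X' → FULL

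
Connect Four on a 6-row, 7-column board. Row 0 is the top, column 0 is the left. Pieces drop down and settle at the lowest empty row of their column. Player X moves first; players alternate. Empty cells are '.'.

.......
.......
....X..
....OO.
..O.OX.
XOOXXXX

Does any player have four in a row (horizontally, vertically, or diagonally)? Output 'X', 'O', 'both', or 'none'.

X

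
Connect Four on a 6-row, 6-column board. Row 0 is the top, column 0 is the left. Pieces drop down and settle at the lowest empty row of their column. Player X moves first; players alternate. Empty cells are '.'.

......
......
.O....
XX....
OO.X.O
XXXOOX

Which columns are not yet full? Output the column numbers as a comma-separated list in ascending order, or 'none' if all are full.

Answer: 0,1,2,3,4,5

Derivation:
col 0: top cell = '.' → open
col 1: top cell = '.' → open
col 2: top cell = '.' → open
col 3: top cell = '.' → open
col 4: top cell = '.' → open
col 5: top cell = '.' → open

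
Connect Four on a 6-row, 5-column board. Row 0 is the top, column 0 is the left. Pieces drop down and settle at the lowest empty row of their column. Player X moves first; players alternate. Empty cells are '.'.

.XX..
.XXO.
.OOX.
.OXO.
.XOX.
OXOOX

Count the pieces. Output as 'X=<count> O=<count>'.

X=10 O=9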